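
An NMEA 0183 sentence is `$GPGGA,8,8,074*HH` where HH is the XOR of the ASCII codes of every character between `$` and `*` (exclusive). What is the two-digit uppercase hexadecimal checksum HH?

XOR the ASCII codes of the payload characters:
  'G' = 0x47 → acc = 0x47
  'P' = 0x50 → acc = 0x17
  'G' = 0x47 → acc = 0x50
  'G' = 0x47 → acc = 0x17
  'A' = 0x41 → acc = 0x56
  ',' = 0x2C → acc = 0x7A
  '8' = 0x38 → acc = 0x42
  ',' = 0x2C → acc = 0x6E
  '8' = 0x38 → acc = 0x56
  ',' = 0x2C → acc = 0x7A
  '0' = 0x30 → acc = 0x4A
  '7' = 0x37 → acc = 0x7D
  '4' = 0x34 → acc = 0x49
Checksum = 0x49.

49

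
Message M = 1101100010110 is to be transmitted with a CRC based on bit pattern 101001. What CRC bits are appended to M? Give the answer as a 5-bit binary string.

Append 5 zeros: 110110001011000000. Divide by 101001 (XOR where the leading bit is 1):
  pos 0: 110110 XOR 101001 = 011111
  pos 1: 111110 XOR 101001 = 010111
  pos 2: 101110 XOR 101001 = 000111
  pos 5: 111101 XOR 101001 = 010100
  pos 6: 101001 XOR 101001 = 000000
Remainder (last 5 bits) = 00000. This is the CRC / FCS.

00000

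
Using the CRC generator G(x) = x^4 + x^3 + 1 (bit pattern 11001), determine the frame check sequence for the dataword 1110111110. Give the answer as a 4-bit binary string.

0000

Append 4 zeros: 11101111100000. Divide by 11001 (XOR where the leading bit is 1):
  pos 0: 11101 XOR 11001 = 00100
  pos 2: 10011 XOR 11001 = 01010
  pos 3: 10101 XOR 11001 = 01100
  pos 4: 11001 XOR 11001 = 00000
Remainder (last 4 bits) = 0000. This is the CRC / FCS.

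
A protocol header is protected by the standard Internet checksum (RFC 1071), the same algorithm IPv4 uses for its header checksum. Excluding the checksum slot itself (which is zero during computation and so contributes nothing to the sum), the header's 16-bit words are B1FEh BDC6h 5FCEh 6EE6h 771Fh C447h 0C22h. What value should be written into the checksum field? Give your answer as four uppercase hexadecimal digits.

One's-complement addition (fold any carry out of bit 15 back into bit 0):
  0xB1FE + 0xBDC6 = 0x16FC4 → wrap carry → 0x6FC5
  0x6FC5 + 0x5FCE = 0x0CF93
  0xCF93 + 0x6EE6 = 0x13E79 → wrap carry → 0x3E7A
  0x3E7A + 0x771F = 0x0B599
  0xB599 + 0xC447 = 0x179E0 → wrap carry → 0x79E1
  0x79E1 + 0x0C22 = 0x08603
One's-complement sum = 0x8603.
Checksum = ~0x8603 & 0xFFFF = 0x79FC.

79FC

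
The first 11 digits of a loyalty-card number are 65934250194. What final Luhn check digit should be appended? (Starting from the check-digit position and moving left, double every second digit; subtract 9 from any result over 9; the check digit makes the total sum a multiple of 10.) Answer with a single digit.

0

Partial digits right→left: 4 9 1 0 5 2 4 3 9 5 6
Double every second digit counting from the check-digit position (so the 1st, 3rd, 5th, ... of the partial from the right).
  doubled (with −9 where >9): 8 2 1 8 9 3 → sum 31
  kept as-is: 9 0 2 3 5 → sum 19
Total = 31 + 19 = 50.
Check digit = (10 − (50 mod 10)) mod 10 = 0.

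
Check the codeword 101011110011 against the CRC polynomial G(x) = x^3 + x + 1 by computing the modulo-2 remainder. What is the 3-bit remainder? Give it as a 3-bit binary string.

100

Modulo-2 division of 101011110011 by 1011:
  pos 0: 1010 XOR 1011 = 0001
  pos 3: 1111 XOR 1011 = 0100
  pos 4: 1001 XOR 1011 = 0010
  pos 6: 1000 XOR 1011 = 0011
  pos 8: 1111 XOR 1011 = 0100
Remainder = 100 (nonzero — an error is detected).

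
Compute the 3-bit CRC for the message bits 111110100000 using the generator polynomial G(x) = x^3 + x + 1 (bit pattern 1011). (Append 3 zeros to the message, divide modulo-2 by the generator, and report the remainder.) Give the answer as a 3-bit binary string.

Append 3 zeros: 111110100000000. Divide by 1011 (XOR where the leading bit is 1):
  pos 0: 1111 XOR 1011 = 0100
  pos 1: 1001 XOR 1011 = 0010
  pos 3: 1001 XOR 1011 = 0010
  pos 5: 1000 XOR 1011 = 0011
  pos 7: 1100 XOR 1011 = 0111
  pos 8: 1110 XOR 1011 = 0101
  pos 9: 1010 XOR 1011 = 0001
Remainder (last 3 bits) = 100. This is the CRC / FCS.

100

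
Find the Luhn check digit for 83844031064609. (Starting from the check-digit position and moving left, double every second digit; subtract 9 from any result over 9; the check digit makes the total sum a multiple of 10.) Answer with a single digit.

Partial digits right→left: 9 0 6 4 6 0 1 3 0 4 4 8 3 8
Double every second digit counting from the check-digit position (so the 1st, 3rd, 5th, ... of the partial from the right).
  doubled (with −9 where >9): 9 3 3 2 0 8 6 → sum 31
  kept as-is: 0 4 0 3 4 8 8 → sum 27
Total = 31 + 27 = 58.
Check digit = (10 − (58 mod 10)) mod 10 = 2.

2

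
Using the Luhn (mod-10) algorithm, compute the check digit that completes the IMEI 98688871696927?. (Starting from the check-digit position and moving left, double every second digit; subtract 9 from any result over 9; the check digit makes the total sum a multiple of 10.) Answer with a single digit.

Partial digits right→left: 7 2 9 6 9 6 1 7 8 8 8 6 8 9
Double every second digit counting from the check-digit position (so the 1st, 3rd, 5th, ... of the partial from the right).
  doubled (with −9 where >9): 5 9 9 2 7 7 7 → sum 46
  kept as-is: 2 6 6 7 8 6 9 → sum 44
Total = 46 + 44 = 90.
Check digit = (10 − (90 mod 10)) mod 10 = 0.

0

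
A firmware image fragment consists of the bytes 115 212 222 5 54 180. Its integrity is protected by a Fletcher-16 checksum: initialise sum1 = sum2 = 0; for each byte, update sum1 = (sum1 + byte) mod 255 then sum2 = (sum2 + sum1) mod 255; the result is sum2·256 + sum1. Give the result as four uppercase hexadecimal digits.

Running sums (mod 255):
  after byte 0 (115): sum1=115, sum2=115
  after byte 1 (212): sum1=72, sum2=187
  after byte 2 (222): sum1=39, sum2=226
  after byte 3 (5): sum1=44, sum2=15
  after byte 4 (54): sum1=98, sum2=113
  after byte 5 (180): sum1=23, sum2=136
Checksum = sum2·256 + sum1 = 136·256 + 23 = 34839 = 0x8817.

8817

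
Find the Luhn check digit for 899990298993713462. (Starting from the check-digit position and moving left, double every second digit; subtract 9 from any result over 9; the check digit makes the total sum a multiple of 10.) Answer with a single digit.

Partial digits right→left: 2 6 4 3 1 7 3 9 9 8 9 2 0 9 9 9 9 8
Double every second digit counting from the check-digit position (so the 1st, 3rd, 5th, ... of the partial from the right).
  doubled (with −9 where >9): 4 8 2 6 9 9 0 9 9 → sum 56
  kept as-is: 6 3 7 9 8 2 9 9 8 → sum 61
Total = 56 + 61 = 117.
Check digit = (10 − (117 mod 10)) mod 10 = 3.

3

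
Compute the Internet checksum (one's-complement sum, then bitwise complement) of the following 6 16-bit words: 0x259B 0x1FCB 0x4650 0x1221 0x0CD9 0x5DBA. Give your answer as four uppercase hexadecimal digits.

One's-complement addition (fold any carry out of bit 15 back into bit 0):
  0x259B + 0x1FCB = 0x04566
  0x4566 + 0x4650 = 0x08BB6
  0x8BB6 + 0x1221 = 0x09DD7
  0x9DD7 + 0x0CD9 = 0x0AAB0
  0xAAB0 + 0x5DBA = 0x1086A → wrap carry → 0x086B
One's-complement sum = 0x086B.
Checksum = ~0x086B & 0xFFFF = 0xF794.

F794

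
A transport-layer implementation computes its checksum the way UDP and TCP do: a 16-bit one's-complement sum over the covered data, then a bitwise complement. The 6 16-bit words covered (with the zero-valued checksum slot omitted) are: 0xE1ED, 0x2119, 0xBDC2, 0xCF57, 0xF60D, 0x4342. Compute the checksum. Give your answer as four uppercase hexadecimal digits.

368E

One's-complement addition (fold any carry out of bit 15 back into bit 0):
  0xE1ED + 0x2119 = 0x10306 → wrap carry → 0x0307
  0x0307 + 0xBDC2 = 0x0C0C9
  0xC0C9 + 0xCF57 = 0x19020 → wrap carry → 0x9021
  0x9021 + 0xF60D = 0x1862E → wrap carry → 0x862F
  0x862F + 0x4342 = 0x0C971
One's-complement sum = 0xC971.
Checksum = ~0xC971 & 0xFFFF = 0x368E.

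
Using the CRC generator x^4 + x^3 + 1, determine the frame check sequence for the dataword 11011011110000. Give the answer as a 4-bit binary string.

0000

Append 4 zeros: 110110111100000000. Divide by 11001 (XOR where the leading bit is 1):
  pos 0: 11011 XOR 11001 = 00010
  pos 3: 10011 XOR 11001 = 01010
  pos 4: 10101 XOR 11001 = 01100
  pos 5: 11001 XOR 11001 = 00000
Remainder (last 4 bits) = 0000. This is the CRC / FCS.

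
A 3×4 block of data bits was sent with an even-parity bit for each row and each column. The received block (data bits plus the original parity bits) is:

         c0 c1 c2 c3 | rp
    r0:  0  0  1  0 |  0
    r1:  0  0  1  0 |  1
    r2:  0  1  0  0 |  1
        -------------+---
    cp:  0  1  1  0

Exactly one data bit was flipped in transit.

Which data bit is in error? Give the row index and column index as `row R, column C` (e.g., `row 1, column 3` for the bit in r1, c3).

Recompute each row's even parity and compare to rp:
  r0: data parity 1, sent rp 0 → mismatch
  r1: data parity 1, sent rp 1 → ok
  r2: data parity 1, sent rp 1 → ok
Recompute each column's even parity and compare to cp:
  c0: data parity 0, sent cp 0 → ok
  c1: data parity 1, sent cp 1 → ok
  c2: data parity 0, sent cp 1 → mismatch
  c3: data parity 0, sent cp 0 → ok
Exactly one row (r0) and one column (c2) fail → the flipped bit is at their intersection.

row 0, column 2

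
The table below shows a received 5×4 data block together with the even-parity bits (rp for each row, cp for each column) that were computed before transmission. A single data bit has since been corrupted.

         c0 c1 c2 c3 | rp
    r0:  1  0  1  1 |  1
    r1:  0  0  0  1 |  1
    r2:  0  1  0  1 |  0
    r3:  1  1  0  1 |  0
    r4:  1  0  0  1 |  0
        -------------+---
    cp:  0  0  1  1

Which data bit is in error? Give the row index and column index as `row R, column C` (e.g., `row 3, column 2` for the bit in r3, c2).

row 3, column 0

Recompute each row's even parity and compare to rp:
  r0: data parity 1, sent rp 1 → ok
  r1: data parity 1, sent rp 1 → ok
  r2: data parity 0, sent rp 0 → ok
  r3: data parity 1, sent rp 0 → mismatch
  r4: data parity 0, sent rp 0 → ok
Recompute each column's even parity and compare to cp:
  c0: data parity 1, sent cp 0 → mismatch
  c1: data parity 0, sent cp 0 → ok
  c2: data parity 1, sent cp 1 → ok
  c3: data parity 1, sent cp 1 → ok
Exactly one row (r3) and one column (c0) fail → the flipped bit is at their intersection.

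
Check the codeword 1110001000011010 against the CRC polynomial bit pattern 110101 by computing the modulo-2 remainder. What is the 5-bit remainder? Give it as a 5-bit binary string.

Modulo-2 division of 1110001000011010 by 110101:
  pos 0: 111000 XOR 110101 = 001101
  pos 2: 110110 XOR 110101 = 000011
  pos 6: 110001 XOR 110101 = 000100
  pos 9: 100101 XOR 110101 = 010000
  pos 10: 100000 XOR 110101 = 010101
Remainder = 10101 (nonzero — an error is detected).

10101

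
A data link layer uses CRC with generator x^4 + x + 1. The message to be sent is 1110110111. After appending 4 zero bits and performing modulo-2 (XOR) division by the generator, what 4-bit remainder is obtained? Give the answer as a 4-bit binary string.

1010

Append 4 zeros: 11101101110000. Divide by 10011 (XOR where the leading bit is 1):
  pos 0: 11101 XOR 10011 = 01110
  pos 1: 11101 XOR 10011 = 01110
  pos 2: 11100 XOR 10011 = 01111
  pos 3: 11111 XOR 10011 = 01100
  pos 4: 11001 XOR 10011 = 01010
  pos 5: 10101 XOR 10011 = 00110
  pos 7: 11000 XOR 10011 = 01011
  pos 8: 10110 XOR 10011 = 00101
Remainder (last 4 bits) = 1010. This is the CRC / FCS.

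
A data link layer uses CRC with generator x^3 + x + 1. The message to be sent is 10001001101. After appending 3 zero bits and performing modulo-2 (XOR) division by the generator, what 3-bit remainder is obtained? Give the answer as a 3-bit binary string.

000

Append 3 zeros: 10001001101000. Divide by 1011 (XOR where the leading bit is 1):
  pos 0: 1000 XOR 1011 = 0011
  pos 2: 1110 XOR 1011 = 0101
  pos 3: 1010 XOR 1011 = 0001
  pos 6: 1110 XOR 1011 = 0101
  pos 7: 1011 XOR 1011 = 0000
Remainder (last 3 bits) = 000. This is the CRC / FCS.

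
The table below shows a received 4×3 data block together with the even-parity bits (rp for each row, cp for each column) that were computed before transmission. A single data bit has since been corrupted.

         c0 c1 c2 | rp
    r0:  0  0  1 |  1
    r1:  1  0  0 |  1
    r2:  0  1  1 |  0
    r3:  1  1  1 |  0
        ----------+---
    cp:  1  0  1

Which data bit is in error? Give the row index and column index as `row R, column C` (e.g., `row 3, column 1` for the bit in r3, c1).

row 3, column 0

Recompute each row's even parity and compare to rp:
  r0: data parity 1, sent rp 1 → ok
  r1: data parity 1, sent rp 1 → ok
  r2: data parity 0, sent rp 0 → ok
  r3: data parity 1, sent rp 0 → mismatch
Recompute each column's even parity and compare to cp:
  c0: data parity 0, sent cp 1 → mismatch
  c1: data parity 0, sent cp 0 → ok
  c2: data parity 1, sent cp 1 → ok
Exactly one row (r3) and one column (c0) fail → the flipped bit is at their intersection.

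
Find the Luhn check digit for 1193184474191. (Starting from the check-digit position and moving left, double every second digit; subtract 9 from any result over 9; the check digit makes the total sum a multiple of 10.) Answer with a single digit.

1

Partial digits right→left: 1 9 1 4 7 4 4 8 1 3 9 1 1
Double every second digit counting from the check-digit position (so the 1st, 3rd, 5th, ... of the partial from the right).
  doubled (with −9 where >9): 2 2 5 8 2 9 2 → sum 30
  kept as-is: 9 4 4 8 3 1 → sum 29
Total = 30 + 29 = 59.
Check digit = (10 − (59 mod 10)) mod 10 = 1.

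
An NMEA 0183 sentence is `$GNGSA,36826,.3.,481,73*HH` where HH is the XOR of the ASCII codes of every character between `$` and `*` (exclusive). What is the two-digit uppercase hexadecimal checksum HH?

6F

XOR the ASCII codes of the payload characters:
  'G' = 0x47 → acc = 0x47
  'N' = 0x4E → acc = 0x09
  'G' = 0x47 → acc = 0x4E
  'S' = 0x53 → acc = 0x1D
  'A' = 0x41 → acc = 0x5C
  ',' = 0x2C → acc = 0x70
  '3' = 0x33 → acc = 0x43
  '6' = 0x36 → acc = 0x75
  '8' = 0x38 → acc = 0x4D
  '2' = 0x32 → acc = 0x7F
  '6' = 0x36 → acc = 0x49
  ',' = 0x2C → acc = 0x65
  '.' = 0x2E → acc = 0x4B
  '3' = 0x33 → acc = 0x78
  '.' = 0x2E → acc = 0x56
  ',' = 0x2C → acc = 0x7A
  '4' = 0x34 → acc = 0x4E
  '8' = 0x38 → acc = 0x76
  '1' = 0x31 → acc = 0x47
  ',' = 0x2C → acc = 0x6B
  '7' = 0x37 → acc = 0x5C
  '3' = 0x33 → acc = 0x6F
Checksum = 0x6F.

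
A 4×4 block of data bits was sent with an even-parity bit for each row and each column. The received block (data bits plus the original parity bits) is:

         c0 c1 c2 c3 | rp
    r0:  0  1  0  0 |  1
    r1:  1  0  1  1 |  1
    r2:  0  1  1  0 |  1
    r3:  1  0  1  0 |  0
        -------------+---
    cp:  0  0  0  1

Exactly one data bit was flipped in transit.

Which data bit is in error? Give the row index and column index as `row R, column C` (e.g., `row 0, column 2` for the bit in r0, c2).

row 2, column 2

Recompute each row's even parity and compare to rp:
  r0: data parity 1, sent rp 1 → ok
  r1: data parity 1, sent rp 1 → ok
  r2: data parity 0, sent rp 1 → mismatch
  r3: data parity 0, sent rp 0 → ok
Recompute each column's even parity and compare to cp:
  c0: data parity 0, sent cp 0 → ok
  c1: data parity 0, sent cp 0 → ok
  c2: data parity 1, sent cp 0 → mismatch
  c3: data parity 1, sent cp 1 → ok
Exactly one row (r2) and one column (c2) fail → the flipped bit is at their intersection.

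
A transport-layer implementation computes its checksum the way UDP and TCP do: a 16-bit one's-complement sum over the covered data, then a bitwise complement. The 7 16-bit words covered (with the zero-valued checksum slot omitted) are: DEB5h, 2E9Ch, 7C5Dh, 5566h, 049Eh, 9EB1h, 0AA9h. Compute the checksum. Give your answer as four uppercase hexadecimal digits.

72F1

One's-complement addition (fold any carry out of bit 15 back into bit 0):
  0xDEB5 + 0x2E9C = 0x10D51 → wrap carry → 0x0D52
  0x0D52 + 0x7C5D = 0x089AF
  0x89AF + 0x5566 = 0x0DF15
  0xDF15 + 0x049E = 0x0E3B3
  0xE3B3 + 0x9EB1 = 0x18264 → wrap carry → 0x8265
  0x8265 + 0x0AA9 = 0x08D0E
One's-complement sum = 0x8D0E.
Checksum = ~0x8D0E & 0xFFFF = 0x72F1.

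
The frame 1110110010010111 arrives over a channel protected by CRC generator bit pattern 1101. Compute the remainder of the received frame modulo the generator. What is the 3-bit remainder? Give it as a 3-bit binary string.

Modulo-2 division of 1110110010010111 by 1101:
  pos 0: 1110 XOR 1101 = 0011
  pos 2: 1111 XOR 1101 = 0010
  pos 4: 1000 XOR 1101 = 0101
  pos 5: 1011 XOR 1101 = 0110
  pos 6: 1100 XOR 1101 = 0001
  pos 9: 1010 XOR 1101 = 0111
  pos 10: 1111 XOR 1101 = 0010
  pos 12: 1011 XOR 1101 = 0110
Remainder = 110 (nonzero — an error is detected).

110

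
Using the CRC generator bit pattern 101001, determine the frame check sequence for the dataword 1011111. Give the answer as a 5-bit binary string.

Append 5 zeros: 101111100000. Divide by 101001 (XOR where the leading bit is 1):
  pos 0: 101111 XOR 101001 = 000110
  pos 3: 110100 XOR 101001 = 011101
  pos 4: 111010 XOR 101001 = 010011
  pos 5: 100110 XOR 101001 = 001111
Remainder (last 5 bits) = 11110. This is the CRC / FCS.

11110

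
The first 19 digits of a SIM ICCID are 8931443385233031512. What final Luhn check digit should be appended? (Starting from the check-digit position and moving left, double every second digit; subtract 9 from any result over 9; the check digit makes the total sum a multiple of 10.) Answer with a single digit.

8

Partial digits right→left: 2 1 5 1 3 0 3 3 2 5 8 3 3 4 4 1 3 9 8
Double every second digit counting from the check-digit position (so the 1st, 3rd, 5th, ... of the partial from the right).
  doubled (with −9 where >9): 4 1 6 6 4 7 6 8 6 7 → sum 55
  kept as-is: 1 1 0 3 5 3 4 1 9 → sum 27
Total = 55 + 27 = 82.
Check digit = (10 − (82 mod 10)) mod 10 = 8.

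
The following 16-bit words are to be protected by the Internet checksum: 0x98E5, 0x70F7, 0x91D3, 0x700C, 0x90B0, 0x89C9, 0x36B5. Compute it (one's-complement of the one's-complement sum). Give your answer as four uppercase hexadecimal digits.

One's-complement addition (fold any carry out of bit 15 back into bit 0):
  0x98E5 + 0x70F7 = 0x109DC → wrap carry → 0x09DD
  0x09DD + 0x91D3 = 0x09BB0
  0x9BB0 + 0x700C = 0x10BBC → wrap carry → 0x0BBD
  0x0BBD + 0x90B0 = 0x09C6D
  0x9C6D + 0x89C9 = 0x12636 → wrap carry → 0x2637
  0x2637 + 0x36B5 = 0x05CEC
One's-complement sum = 0x5CEC.
Checksum = ~0x5CEC & 0xFFFF = 0xA313.

A313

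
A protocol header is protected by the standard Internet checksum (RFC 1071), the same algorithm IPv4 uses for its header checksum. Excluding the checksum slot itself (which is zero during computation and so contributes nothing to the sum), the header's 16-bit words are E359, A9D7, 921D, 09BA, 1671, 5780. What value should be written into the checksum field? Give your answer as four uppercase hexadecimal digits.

6905

One's-complement addition (fold any carry out of bit 15 back into bit 0):
  0xE359 + 0xA9D7 = 0x18D30 → wrap carry → 0x8D31
  0x8D31 + 0x921D = 0x11F4E → wrap carry → 0x1F4F
  0x1F4F + 0x09BA = 0x02909
  0x2909 + 0x1671 = 0x03F7A
  0x3F7A + 0x5780 = 0x096FA
One's-complement sum = 0x96FA.
Checksum = ~0x96FA & 0xFFFF = 0x6905.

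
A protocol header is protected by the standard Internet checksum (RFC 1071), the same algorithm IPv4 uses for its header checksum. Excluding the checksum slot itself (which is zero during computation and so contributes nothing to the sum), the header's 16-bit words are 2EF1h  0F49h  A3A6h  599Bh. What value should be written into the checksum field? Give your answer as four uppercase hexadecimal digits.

One's-complement addition (fold any carry out of bit 15 back into bit 0):
  0x2EF1 + 0x0F49 = 0x03E3A
  0x3E3A + 0xA3A6 = 0x0E1E0
  0xE1E0 + 0x599B = 0x13B7B → wrap carry → 0x3B7C
One's-complement sum = 0x3B7C.
Checksum = ~0x3B7C & 0xFFFF = 0xC483.

C483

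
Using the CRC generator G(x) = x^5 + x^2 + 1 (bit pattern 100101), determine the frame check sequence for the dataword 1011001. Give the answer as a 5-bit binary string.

10101

Append 5 zeros: 101100100000. Divide by 100101 (XOR where the leading bit is 1):
  pos 0: 101100 XOR 100101 = 001001
  pos 2: 100110 XOR 100101 = 000011
  pos 6: 110000 XOR 100101 = 010101
Remainder (last 5 bits) = 10101. This is the CRC / FCS.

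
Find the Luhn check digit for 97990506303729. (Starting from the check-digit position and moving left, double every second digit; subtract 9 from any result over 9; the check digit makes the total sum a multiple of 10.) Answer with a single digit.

Partial digits right→left: 9 2 7 3 0 3 6 0 5 0 9 9 7 9
Double every second digit counting from the check-digit position (so the 1st, 3rd, 5th, ... of the partial from the right).
  doubled (with −9 where >9): 9 5 0 3 1 9 5 → sum 32
  kept as-is: 2 3 3 0 0 9 9 → sum 26
Total = 32 + 26 = 58.
Check digit = (10 − (58 mod 10)) mod 10 = 2.

2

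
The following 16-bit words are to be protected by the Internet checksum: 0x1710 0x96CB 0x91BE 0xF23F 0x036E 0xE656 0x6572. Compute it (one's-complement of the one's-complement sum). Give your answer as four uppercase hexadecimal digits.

7EEE

One's-complement addition (fold any carry out of bit 15 back into bit 0):
  0x1710 + 0x96CB = 0x0ADDB
  0xADDB + 0x91BE = 0x13F99 → wrap carry → 0x3F9A
  0x3F9A + 0xF23F = 0x131D9 → wrap carry → 0x31DA
  0x31DA + 0x036E = 0x03548
  0x3548 + 0xE656 = 0x11B9E → wrap carry → 0x1B9F
  0x1B9F + 0x6572 = 0x08111
One's-complement sum = 0x8111.
Checksum = ~0x8111 & 0xFFFF = 0x7EEE.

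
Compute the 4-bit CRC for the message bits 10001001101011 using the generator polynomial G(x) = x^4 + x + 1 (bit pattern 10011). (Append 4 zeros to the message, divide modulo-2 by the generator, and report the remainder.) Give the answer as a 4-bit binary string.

Append 4 zeros: 100010011010110000. Divide by 10011 (XOR where the leading bit is 1):
  pos 0: 10001 XOR 10011 = 00010
  pos 3: 10001 XOR 10011 = 00010
  pos 6: 10101 XOR 10011 = 00110
  pos 8: 11001 XOR 10011 = 01010
  pos 9: 10101 XOR 10011 = 00110
  pos 11: 11000 XOR 10011 = 01011
  pos 12: 10110 XOR 10011 = 00101
Remainder (last 4 bits) = 1010. This is the CRC / FCS.

1010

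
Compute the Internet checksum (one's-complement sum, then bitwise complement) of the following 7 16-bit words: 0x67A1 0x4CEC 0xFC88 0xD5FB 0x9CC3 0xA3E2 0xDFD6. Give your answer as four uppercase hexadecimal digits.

One's-complement addition (fold any carry out of bit 15 back into bit 0):
  0x67A1 + 0x4CEC = 0x0B48D
  0xB48D + 0xFC88 = 0x1B115 → wrap carry → 0xB116
  0xB116 + 0xD5FB = 0x18711 → wrap carry → 0x8712
  0x8712 + 0x9CC3 = 0x123D5 → wrap carry → 0x23D6
  0x23D6 + 0xA3E2 = 0x0C7B8
  0xC7B8 + 0xDFD6 = 0x1A78E → wrap carry → 0xA78F
One's-complement sum = 0xA78F.
Checksum = ~0xA78F & 0xFFFF = 0x5870.

5870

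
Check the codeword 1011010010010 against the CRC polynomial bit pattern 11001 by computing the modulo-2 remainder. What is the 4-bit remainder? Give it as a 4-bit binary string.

0000

Modulo-2 division of 1011010010010 by 11001:
  pos 0: 10110 XOR 11001 = 01111
  pos 1: 11111 XOR 11001 = 00110
  pos 3: 11000 XOR 11001 = 00001
  pos 7: 11001 XOR 11001 = 00000
Remainder = 0000 (zero — the frame passes the CRC check).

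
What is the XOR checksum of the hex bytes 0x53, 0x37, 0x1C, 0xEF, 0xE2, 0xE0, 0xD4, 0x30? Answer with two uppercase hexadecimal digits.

71

XOR the bytes together:
  start with 0x53
  0x53 ⊕ 0x37 = 0x64
  0x64 ⊕ 0x1C = 0x78
  0x78 ⊕ 0xEF = 0x97
  0x97 ⊕ 0xE2 = 0x75
  0x75 ⊕ 0xE0 = 0x95
  0x95 ⊕ 0xD4 = 0x41
  0x41 ⊕ 0x30 = 0x71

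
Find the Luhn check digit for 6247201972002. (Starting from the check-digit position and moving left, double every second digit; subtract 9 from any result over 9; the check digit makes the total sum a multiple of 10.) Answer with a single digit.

Partial digits right→left: 2 0 0 2 7 9 1 0 2 7 4 2 6
Double every second digit counting from the check-digit position (so the 1st, 3rd, 5th, ... of the partial from the right).
  doubled (with −9 where >9): 4 0 5 2 4 8 3 → sum 26
  kept as-is: 0 2 9 0 7 2 → sum 20
Total = 26 + 20 = 46.
Check digit = (10 − (46 mod 10)) mod 10 = 4.

4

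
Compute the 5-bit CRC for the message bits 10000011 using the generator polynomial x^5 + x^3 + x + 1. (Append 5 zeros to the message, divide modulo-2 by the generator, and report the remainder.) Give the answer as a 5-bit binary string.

00111

Append 5 zeros: 1000001100000. Divide by 101011 (XOR where the leading bit is 1):
  pos 0: 100000 XOR 101011 = 001011
  pos 2: 101111 XOR 101011 = 000100
  pos 5: 100000 XOR 101011 = 001011
  pos 7: 101100 XOR 101011 = 000111
Remainder (last 5 bits) = 00111. This is the CRC / FCS.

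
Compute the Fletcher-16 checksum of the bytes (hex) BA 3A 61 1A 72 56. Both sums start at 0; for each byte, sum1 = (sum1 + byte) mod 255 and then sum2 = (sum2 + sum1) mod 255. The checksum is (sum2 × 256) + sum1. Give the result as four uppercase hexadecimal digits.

Running sums (mod 255):
  after byte 0 (BA): sum1=186, sum2=186
  after byte 1 (3A): sum1=244, sum2=175
  after byte 2 (61): sum1=86, sum2=6
  after byte 3 (1A): sum1=112, sum2=118
  after byte 4 (72): sum1=226, sum2=89
  after byte 5 (56): sum1=57, sum2=146
Checksum = sum2·256 + sum1 = 146·256 + 57 = 37433 = 0x9239.

9239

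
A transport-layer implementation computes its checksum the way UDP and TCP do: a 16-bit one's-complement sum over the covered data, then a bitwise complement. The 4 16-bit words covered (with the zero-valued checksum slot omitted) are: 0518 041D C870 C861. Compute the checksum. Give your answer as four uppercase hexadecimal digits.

65F8

One's-complement addition (fold any carry out of bit 15 back into bit 0):
  0x0518 + 0x041D = 0x00935
  0x0935 + 0xC870 = 0x0D1A5
  0xD1A5 + 0xC861 = 0x19A06 → wrap carry → 0x9A07
One's-complement sum = 0x9A07.
Checksum = ~0x9A07 & 0xFFFF = 0x65F8.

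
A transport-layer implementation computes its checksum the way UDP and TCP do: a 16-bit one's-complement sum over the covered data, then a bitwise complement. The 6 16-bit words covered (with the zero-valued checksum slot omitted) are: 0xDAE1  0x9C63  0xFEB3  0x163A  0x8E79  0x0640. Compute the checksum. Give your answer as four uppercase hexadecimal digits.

One's-complement addition (fold any carry out of bit 15 back into bit 0):
  0xDAE1 + 0x9C63 = 0x17744 → wrap carry → 0x7745
  0x7745 + 0xFEB3 = 0x175F8 → wrap carry → 0x75F9
  0x75F9 + 0x163A = 0x08C33
  0x8C33 + 0x8E79 = 0x11AAC → wrap carry → 0x1AAD
  0x1AAD + 0x0640 = 0x020ED
One's-complement sum = 0x20ED.
Checksum = ~0x20ED & 0xFFFF = 0xDF12.

DF12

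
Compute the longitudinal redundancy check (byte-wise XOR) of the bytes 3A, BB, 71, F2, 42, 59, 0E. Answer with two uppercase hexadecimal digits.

XOR the bytes together:
  start with 0x3A
  0x3A ⊕ 0xBB = 0x81
  0x81 ⊕ 0x71 = 0xF0
  0xF0 ⊕ 0xF2 = 0x02
  0x02 ⊕ 0x42 = 0x40
  0x40 ⊕ 0x59 = 0x19
  0x19 ⊕ 0x0E = 0x17

17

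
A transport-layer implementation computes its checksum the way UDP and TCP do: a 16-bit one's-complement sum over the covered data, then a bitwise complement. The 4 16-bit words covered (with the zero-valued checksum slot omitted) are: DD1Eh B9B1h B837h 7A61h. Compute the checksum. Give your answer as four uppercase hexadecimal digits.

One's-complement addition (fold any carry out of bit 15 back into bit 0):
  0xDD1E + 0xB9B1 = 0x196CF → wrap carry → 0x96D0
  0x96D0 + 0xB837 = 0x14F07 → wrap carry → 0x4F08
  0x4F08 + 0x7A61 = 0x0C969
One's-complement sum = 0xC969.
Checksum = ~0xC969 & 0xFFFF = 0x3696.

3696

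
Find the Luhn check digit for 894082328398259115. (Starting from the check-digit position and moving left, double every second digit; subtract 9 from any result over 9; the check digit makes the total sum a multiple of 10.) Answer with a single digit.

4

Partial digits right→left: 5 1 1 9 5 2 8 9 3 8 2 3 2 8 0 4 9 8
Double every second digit counting from the check-digit position (so the 1st, 3rd, 5th, ... of the partial from the right).
  doubled (with −9 where >9): 1 2 1 7 6 4 4 0 9 → sum 34
  kept as-is: 1 9 2 9 8 3 8 4 8 → sum 52
Total = 34 + 52 = 86.
Check digit = (10 − (86 mod 10)) mod 10 = 4.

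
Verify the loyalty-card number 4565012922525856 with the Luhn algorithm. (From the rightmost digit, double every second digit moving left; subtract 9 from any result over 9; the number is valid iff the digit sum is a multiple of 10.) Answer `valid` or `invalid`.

valid

From the right, keep odd positions and double even positions (subtract 9 from any doubled value over 9):
  doubled (positions 2,4,...): 1 1 1 4 4 0 3 8 → sum 22
  kept (positions 1,3,...): 6 8 2 2 9 1 5 5 → sum 38
Total = 60.
60 mod 10 = 0, so the number is valid.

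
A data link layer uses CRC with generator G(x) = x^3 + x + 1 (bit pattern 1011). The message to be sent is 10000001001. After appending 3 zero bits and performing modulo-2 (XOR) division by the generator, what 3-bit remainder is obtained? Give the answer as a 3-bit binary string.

Append 3 zeros: 10000001001000. Divide by 1011 (XOR where the leading bit is 1):
  pos 0: 1000 XOR 1011 = 0011
  pos 2: 1100 XOR 1011 = 0111
  pos 3: 1110 XOR 1011 = 0101
  pos 4: 1011 XOR 1011 = 0000
  pos 10: 1000 XOR 1011 = 0011
Remainder (last 3 bits) = 011. This is the CRC / FCS.

011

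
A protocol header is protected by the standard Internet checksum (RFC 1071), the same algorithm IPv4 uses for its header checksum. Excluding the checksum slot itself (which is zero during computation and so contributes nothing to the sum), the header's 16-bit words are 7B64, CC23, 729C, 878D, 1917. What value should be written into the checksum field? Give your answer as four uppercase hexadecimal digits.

A536

One's-complement addition (fold any carry out of bit 15 back into bit 0):
  0x7B64 + 0xCC23 = 0x14787 → wrap carry → 0x4788
  0x4788 + 0x729C = 0x0BA24
  0xBA24 + 0x878D = 0x141B1 → wrap carry → 0x41B2
  0x41B2 + 0x1917 = 0x05AC9
One's-complement sum = 0x5AC9.
Checksum = ~0x5AC9 & 0xFFFF = 0xA536.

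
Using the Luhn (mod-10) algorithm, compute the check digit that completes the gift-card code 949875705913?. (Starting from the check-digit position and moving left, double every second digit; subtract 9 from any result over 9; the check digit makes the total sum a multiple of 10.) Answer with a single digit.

1

Partial digits right→left: 3 1 9 5 0 7 5 7 8 9 4 9
Double every second digit counting from the check-digit position (so the 1st, 3rd, 5th, ... of the partial from the right).
  doubled (with −9 where >9): 6 9 0 1 7 8 → sum 31
  kept as-is: 1 5 7 7 9 9 → sum 38
Total = 31 + 38 = 69.
Check digit = (10 − (69 mod 10)) mod 10 = 1.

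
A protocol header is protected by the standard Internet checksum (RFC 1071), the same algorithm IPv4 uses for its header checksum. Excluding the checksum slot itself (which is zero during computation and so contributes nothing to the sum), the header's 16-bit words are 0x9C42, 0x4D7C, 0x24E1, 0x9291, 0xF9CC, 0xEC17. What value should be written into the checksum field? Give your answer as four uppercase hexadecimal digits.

78E9

One's-complement addition (fold any carry out of bit 15 back into bit 0):
  0x9C42 + 0x4D7C = 0x0E9BE
  0xE9BE + 0x24E1 = 0x10E9F → wrap carry → 0x0EA0
  0x0EA0 + 0x9291 = 0x0A131
  0xA131 + 0xF9CC = 0x19AFD → wrap carry → 0x9AFE
  0x9AFE + 0xEC17 = 0x18715 → wrap carry → 0x8716
One's-complement sum = 0x8716.
Checksum = ~0x8716 & 0xFFFF = 0x78E9.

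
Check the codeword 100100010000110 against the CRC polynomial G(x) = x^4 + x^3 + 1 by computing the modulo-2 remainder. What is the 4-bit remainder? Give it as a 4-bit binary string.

Modulo-2 division of 100100010000110 by 11001:
  pos 0: 10010 XOR 11001 = 01011
  pos 1: 10110 XOR 11001 = 01111
  pos 2: 11110 XOR 11001 = 00111
  pos 4: 11110 XOR 11001 = 00111
  pos 6: 11100 XOR 11001 = 00101
  pos 8: 10101 XOR 11001 = 01100
  pos 9: 11001 XOR 11001 = 00000
Remainder = 0000 (zero — the frame passes the CRC check).

0000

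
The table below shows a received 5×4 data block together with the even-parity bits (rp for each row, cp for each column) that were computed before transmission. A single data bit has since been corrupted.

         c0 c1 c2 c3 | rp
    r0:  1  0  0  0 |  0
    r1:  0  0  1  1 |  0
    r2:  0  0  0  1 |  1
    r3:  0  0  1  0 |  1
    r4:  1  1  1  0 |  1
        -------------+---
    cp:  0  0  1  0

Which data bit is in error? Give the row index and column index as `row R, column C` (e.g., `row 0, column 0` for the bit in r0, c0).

Recompute each row's even parity and compare to rp:
  r0: data parity 1, sent rp 0 → mismatch
  r1: data parity 0, sent rp 0 → ok
  r2: data parity 1, sent rp 1 → ok
  r3: data parity 1, sent rp 1 → ok
  r4: data parity 1, sent rp 1 → ok
Recompute each column's even parity and compare to cp:
  c0: data parity 0, sent cp 0 → ok
  c1: data parity 1, sent cp 0 → mismatch
  c2: data parity 1, sent cp 1 → ok
  c3: data parity 0, sent cp 0 → ok
Exactly one row (r0) and one column (c1) fail → the flipped bit is at their intersection.

row 0, column 1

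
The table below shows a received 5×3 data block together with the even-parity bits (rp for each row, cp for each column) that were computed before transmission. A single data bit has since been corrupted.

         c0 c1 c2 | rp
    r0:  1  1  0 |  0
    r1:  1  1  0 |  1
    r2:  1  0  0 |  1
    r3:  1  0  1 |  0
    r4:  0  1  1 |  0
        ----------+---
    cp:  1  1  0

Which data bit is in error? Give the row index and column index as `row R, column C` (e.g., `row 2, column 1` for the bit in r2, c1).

Recompute each row's even parity and compare to rp:
  r0: data parity 0, sent rp 0 → ok
  r1: data parity 0, sent rp 1 → mismatch
  r2: data parity 1, sent rp 1 → ok
  r3: data parity 0, sent rp 0 → ok
  r4: data parity 0, sent rp 0 → ok
Recompute each column's even parity and compare to cp:
  c0: data parity 0, sent cp 1 → mismatch
  c1: data parity 1, sent cp 1 → ok
  c2: data parity 0, sent cp 0 → ok
Exactly one row (r1) and one column (c0) fail → the flipped bit is at their intersection.

row 1, column 0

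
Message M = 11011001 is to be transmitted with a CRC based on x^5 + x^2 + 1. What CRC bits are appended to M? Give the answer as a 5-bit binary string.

11011

Append 5 zeros: 1101100100000. Divide by 100101 (XOR where the leading bit is 1):
  pos 0: 110110 XOR 100101 = 010011
  pos 1: 100110 XOR 100101 = 000011
  pos 5: 111000 XOR 100101 = 011101
  pos 6: 111010 XOR 100101 = 011111
  pos 7: 111110 XOR 100101 = 011011
Remainder (last 5 bits) = 11011. This is the CRC / FCS.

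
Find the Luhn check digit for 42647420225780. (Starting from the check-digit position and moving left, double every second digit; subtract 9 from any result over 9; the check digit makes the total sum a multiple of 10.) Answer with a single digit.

7

Partial digits right→left: 0 8 7 5 2 2 0 2 4 7 4 6 2 4
Double every second digit counting from the check-digit position (so the 1st, 3rd, 5th, ... of the partial from the right).
  doubled (with −9 where >9): 0 5 4 0 8 8 4 → sum 29
  kept as-is: 8 5 2 2 7 6 4 → sum 34
Total = 29 + 34 = 63.
Check digit = (10 − (63 mod 10)) mod 10 = 7.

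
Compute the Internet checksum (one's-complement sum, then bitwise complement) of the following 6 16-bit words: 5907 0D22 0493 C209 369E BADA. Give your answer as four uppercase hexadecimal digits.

One's-complement addition (fold any carry out of bit 15 back into bit 0):
  0x5907 + 0x0D22 = 0x06629
  0x6629 + 0x0493 = 0x06ABC
  0x6ABC + 0xC209 = 0x12CC5 → wrap carry → 0x2CC6
  0x2CC6 + 0x369E = 0x06364
  0x6364 + 0xBADA = 0x11E3E → wrap carry → 0x1E3F
One's-complement sum = 0x1E3F.
Checksum = ~0x1E3F & 0xFFFF = 0xE1C0.

E1C0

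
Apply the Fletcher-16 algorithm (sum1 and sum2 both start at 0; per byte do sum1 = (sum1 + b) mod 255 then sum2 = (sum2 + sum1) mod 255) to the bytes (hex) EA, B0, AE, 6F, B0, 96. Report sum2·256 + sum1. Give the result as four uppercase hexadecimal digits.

F501

Running sums (mod 255):
  after byte 0 (EA): sum1=234, sum2=234
  after byte 1 (B0): sum1=155, sum2=134
  after byte 2 (AE): sum1=74, sum2=208
  after byte 3 (6F): sum1=185, sum2=138
  after byte 4 (B0): sum1=106, sum2=244
  after byte 5 (96): sum1=1, sum2=245
Checksum = sum2·256 + sum1 = 245·256 + 1 = 62721 = 0xF501.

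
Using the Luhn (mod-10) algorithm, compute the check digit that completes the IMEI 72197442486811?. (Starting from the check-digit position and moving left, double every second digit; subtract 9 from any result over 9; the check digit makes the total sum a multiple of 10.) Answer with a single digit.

9

Partial digits right→left: 1 1 8 6 8 4 2 4 4 7 9 1 2 7
Double every second digit counting from the check-digit position (so the 1st, 3rd, 5th, ... of the partial from the right).
  doubled (with −9 where >9): 2 7 7 4 8 9 4 → sum 41
  kept as-is: 1 6 4 4 7 1 7 → sum 30
Total = 41 + 30 = 71.
Check digit = (10 − (71 mod 10)) mod 10 = 9.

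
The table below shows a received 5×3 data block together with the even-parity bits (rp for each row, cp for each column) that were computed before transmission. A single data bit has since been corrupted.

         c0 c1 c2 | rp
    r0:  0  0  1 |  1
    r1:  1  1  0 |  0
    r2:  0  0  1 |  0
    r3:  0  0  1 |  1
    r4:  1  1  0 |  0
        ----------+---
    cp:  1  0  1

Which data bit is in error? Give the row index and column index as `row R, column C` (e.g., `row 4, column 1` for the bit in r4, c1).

row 2, column 0

Recompute each row's even parity and compare to rp:
  r0: data parity 1, sent rp 1 → ok
  r1: data parity 0, sent rp 0 → ok
  r2: data parity 1, sent rp 0 → mismatch
  r3: data parity 1, sent rp 1 → ok
  r4: data parity 0, sent rp 0 → ok
Recompute each column's even parity and compare to cp:
  c0: data parity 0, sent cp 1 → mismatch
  c1: data parity 0, sent cp 0 → ok
  c2: data parity 1, sent cp 1 → ok
Exactly one row (r2) and one column (c0) fail → the flipped bit is at their intersection.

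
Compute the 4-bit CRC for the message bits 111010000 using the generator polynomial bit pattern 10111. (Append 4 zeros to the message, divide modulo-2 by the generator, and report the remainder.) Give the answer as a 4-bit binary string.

Append 4 zeros: 1110100000000. Divide by 10111 (XOR where the leading bit is 1):
  pos 0: 11101 XOR 10111 = 01010
  pos 1: 10100 XOR 10111 = 00011
  pos 4: 11000 XOR 10111 = 01111
  pos 5: 11110 XOR 10111 = 01001
  pos 6: 10010 XOR 10111 = 00101
  pos 8: 10100 XOR 10111 = 00011
Remainder (last 4 bits) = 0011. This is the CRC / FCS.

0011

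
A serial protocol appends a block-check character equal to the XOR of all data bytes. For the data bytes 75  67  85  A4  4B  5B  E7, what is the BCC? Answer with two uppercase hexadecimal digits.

C4

XOR the bytes together:
  start with 0x75
  0x75 ⊕ 0x67 = 0x12
  0x12 ⊕ 0x85 = 0x97
  0x97 ⊕ 0xA4 = 0x33
  0x33 ⊕ 0x4B = 0x78
  0x78 ⊕ 0x5B = 0x23
  0x23 ⊕ 0xE7 = 0xC4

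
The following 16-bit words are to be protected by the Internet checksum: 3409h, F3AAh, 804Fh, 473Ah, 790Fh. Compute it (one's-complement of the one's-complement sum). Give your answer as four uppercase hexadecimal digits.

One's-complement addition (fold any carry out of bit 15 back into bit 0):
  0x3409 + 0xF3AA = 0x127B3 → wrap carry → 0x27B4
  0x27B4 + 0x804F = 0x0A803
  0xA803 + 0x473A = 0x0EF3D
  0xEF3D + 0x790F = 0x1684C → wrap carry → 0x684D
One's-complement sum = 0x684D.
Checksum = ~0x684D & 0xFFFF = 0x97B2.

97B2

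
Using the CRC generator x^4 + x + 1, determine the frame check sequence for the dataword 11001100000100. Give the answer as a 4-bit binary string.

Append 4 zeros: 110011000001000000. Divide by 10011 (XOR where the leading bit is 1):
  pos 0: 11001 XOR 10011 = 01010
  pos 1: 10101 XOR 10011 = 00110
  pos 3: 11000 XOR 10011 = 01011
  pos 4: 10110 XOR 10011 = 00101
  pos 6: 10100 XOR 10011 = 00111
  pos 8: 11110 XOR 10011 = 01101
  pos 9: 11010 XOR 10011 = 01001
  pos 10: 10010 XOR 10011 = 00001
Remainder (last 4 bits) = 1000. This is the CRC / FCS.

1000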